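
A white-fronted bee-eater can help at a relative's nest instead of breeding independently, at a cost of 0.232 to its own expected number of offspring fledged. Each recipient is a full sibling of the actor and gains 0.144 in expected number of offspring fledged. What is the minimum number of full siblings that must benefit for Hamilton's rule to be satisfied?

4

r to a full sibling = 1/2 (full sibs share both parents — two paths of length 2: r = 2·(1/2)^2 = 1/2).
Hamilton's rule: n·r·B > C  ⇒  n > C/(r·B) = 0.232/(0.5·0.144) = 3.222.
The smallest integer exceeding 3.222 is 4.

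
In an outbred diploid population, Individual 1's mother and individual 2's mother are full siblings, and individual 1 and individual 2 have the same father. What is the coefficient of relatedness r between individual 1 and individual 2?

0.375

With two independent routes of shared ancestry, r is the sum of the two contributions.
Individual 1 and individual 2 are related in two ways: first cousins through their mothers (r = 1/8) and half-sibs through their shared father (r = 1/4).
r = 1/8 + 1/4 = 0.375.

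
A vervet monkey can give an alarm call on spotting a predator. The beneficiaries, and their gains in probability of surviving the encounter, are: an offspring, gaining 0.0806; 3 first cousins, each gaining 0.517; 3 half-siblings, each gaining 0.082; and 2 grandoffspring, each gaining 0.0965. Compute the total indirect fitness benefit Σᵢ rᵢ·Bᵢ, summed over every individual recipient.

r to an offspring = 0.5 (one parent–offspring link: r = (1/2)^1 = 1/2).
r to a first cousin = 1/8 (first cousins share one grandparent pair — two paths of length 4: r = 2·(1/2)^4 = 1/8).
r to a half-sibling = 1/4 (half-sibs share one parent — one path of length 2: r = (1/2)^2 = 1/4).
r to a grandoffspring = 1/4 (two parent–offspring links: r = (1/2)^2 = 1/4).
Summing one r·B term per recipient: 1·0.5·0.0806 + 3·0.125·0.517 + 3·0.25·0.082 + 2·0.25·0.0965 = 0.343925.

0.343925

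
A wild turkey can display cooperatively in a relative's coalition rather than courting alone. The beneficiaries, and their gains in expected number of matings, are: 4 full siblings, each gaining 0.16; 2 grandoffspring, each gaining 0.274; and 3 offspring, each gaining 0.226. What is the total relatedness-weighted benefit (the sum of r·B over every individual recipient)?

0.796

r to a full sibling = 1/2 (full sibs share both parents — two paths of length 2: r = 2·(1/2)^2 = 1/2).
r to a grandoffspring = 0.25 (two parent–offspring links: r = (1/2)^2 = 1/4).
r to an offspring = 1/2 (one parent–offspring link: r = (1/2)^1 = 1/2).
Summing one r·B term per recipient: 4·0.5·0.16 + 2·0.25·0.274 + 3·0.5·0.226 = 0.796.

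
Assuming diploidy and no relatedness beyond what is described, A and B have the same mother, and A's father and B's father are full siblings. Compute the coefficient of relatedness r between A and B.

With two independent routes of shared ancestry, r is the sum of the two contributions.
A and B are related in two ways: half-sibs through their shared mother (r = 1/4) and first cousins through their fathers (r = 1/8).
r = 1/4 + 1/8 = 3/8 = 0.375.

0.375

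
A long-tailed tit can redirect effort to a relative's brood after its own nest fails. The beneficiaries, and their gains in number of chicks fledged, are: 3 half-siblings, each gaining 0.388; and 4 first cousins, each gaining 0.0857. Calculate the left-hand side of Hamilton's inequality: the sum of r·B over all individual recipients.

r to a half-sibling = 1/4 (half-sibs share one parent — one path of length 2: r = (1/2)^2 = 1/4).
r to a first cousin = 0.125 (first cousins share one grandparent pair — two paths of length 4: r = 2·(1/2)^4 = 1/8).
Summing one r·B term per recipient: 3·0.25·0.388 + 4·0.125·0.0857 = 0.33385.

0.33385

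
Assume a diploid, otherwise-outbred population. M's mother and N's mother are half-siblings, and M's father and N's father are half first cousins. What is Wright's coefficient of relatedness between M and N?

With two independent routes of shared ancestry, r is the sum of the two contributions.
M and N are related in two ways: half first cousins through their mothers (r = 1/16) and half second cousins through their fathers (r = 1/64).
r = 1/16 + 1/64 = 0.078125.

0.078125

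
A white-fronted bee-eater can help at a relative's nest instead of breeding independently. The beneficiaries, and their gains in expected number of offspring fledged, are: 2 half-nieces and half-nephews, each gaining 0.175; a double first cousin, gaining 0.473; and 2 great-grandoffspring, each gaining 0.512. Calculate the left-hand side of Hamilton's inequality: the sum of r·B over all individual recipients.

0.29

r to a half-niece or half-nephew = 1/8 (half-aunt/uncle↔niece/nephew: one path of length 3: r = (1/2)^3 = 1/8).
r to a double first cousin = 1/4 (double first cousins share both grandparent pairs — four paths of length 4: r = 4·(1/2)^4 = 1/4).
r to a great-grandoffspring = 1/8 (three parent–offspring links: r = (1/2)^3 = 1/8).
Summing one r·B term per recipient: 2·0.125·0.175 + 1·0.25·0.473 + 2·0.125·0.512 = 0.29.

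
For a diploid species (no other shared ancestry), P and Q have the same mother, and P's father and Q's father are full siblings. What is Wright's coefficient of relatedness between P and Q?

0.375

With two independent routes of shared ancestry, r is the sum of the two contributions.
P and Q are related in two ways: half-sibs through their shared mother (r = 1/4) and first cousins through their fathers (r = 1/8).
r = 1/4 + 1/8 = 0.375.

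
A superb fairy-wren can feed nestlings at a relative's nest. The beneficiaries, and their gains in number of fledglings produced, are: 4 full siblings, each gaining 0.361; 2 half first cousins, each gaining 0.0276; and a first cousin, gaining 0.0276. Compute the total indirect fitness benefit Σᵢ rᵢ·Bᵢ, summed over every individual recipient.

0.7289

r to a full sibling = 1/2 (full sibs share both parents — two paths of length 2: r = 2·(1/2)^2 = 1/2).
r to a half first cousin = 1/16 (half first cousins share one grandparent — one path of length 4: r = (1/2)^4 = 1/16).
r to a first cousin = 1/8 (first cousins share one grandparent pair — two paths of length 4: r = 2·(1/2)^4 = 1/8).
Summing one r·B term per recipient: 4·0.5·0.361 + 2·0.0625·0.0276 + 1·0.125·0.0276 = 0.7289.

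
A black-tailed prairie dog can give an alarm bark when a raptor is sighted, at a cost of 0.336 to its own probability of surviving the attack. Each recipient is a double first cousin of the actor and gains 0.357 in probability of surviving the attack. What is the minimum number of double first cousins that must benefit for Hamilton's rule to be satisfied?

4

r to a double first cousin = 1/4 (double first cousins share both grandparent pairs — four paths of length 4: r = 4·(1/2)^4 = 1/4).
Hamilton's rule: n·r·B > C  ⇒  n > C/(r·B) = 0.336/(0.25·0.357) = 3.765.
The smallest integer exceeding 3.765 is 4.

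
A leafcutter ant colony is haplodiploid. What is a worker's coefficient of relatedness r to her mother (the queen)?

One meiotic link between diploid queen and diploid daughter: r = 1/2.

0.5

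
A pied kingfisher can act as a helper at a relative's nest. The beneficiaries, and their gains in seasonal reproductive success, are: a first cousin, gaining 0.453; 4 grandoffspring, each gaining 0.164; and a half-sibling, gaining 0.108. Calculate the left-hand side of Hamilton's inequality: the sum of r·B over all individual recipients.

r to a first cousin = 0.125 (first cousins share one grandparent pair — two paths of length 4: r = 2·(1/2)^4 = 1/8).
r to a grandoffspring = 1/4 (two parent–offspring links: r = (1/2)^2 = 1/4).
r to a half-sibling = 0.25 (half-sibs share one parent — one path of length 2: r = (1/2)^2 = 1/4).
Summing one r·B term per recipient: 1·0.125·0.453 + 4·0.25·0.164 + 1·0.25·0.108 = 0.247625.

0.247625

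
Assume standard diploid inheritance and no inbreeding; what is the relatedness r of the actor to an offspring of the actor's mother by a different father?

0.25

Each parent–offspring link contributes a factor of 1/2, and independent paths through distinct common ancestors add.
Half-sibs share one parent — one path of length 2: r = (1/2)^2 = 1/4.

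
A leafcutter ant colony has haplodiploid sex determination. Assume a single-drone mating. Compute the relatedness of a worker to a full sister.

0.75

Haplodiploid full sisters inherit their father's entire haploid genome identically (contributing 1/2) and on average half of their mother's contribution (1/2 · 1/2 = 1/4); r = 1/2 + 1/4 = 3/4.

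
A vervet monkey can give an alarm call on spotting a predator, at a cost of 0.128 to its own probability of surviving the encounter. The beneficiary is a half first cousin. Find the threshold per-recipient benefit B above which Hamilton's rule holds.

2.048

r to a half first cousin = 0.0625 (half first cousins share one grandparent — one path of length 4: r = (1/2)^4 = 1/16).
Hamilton's rule with n recipients of equal r: n·r·B > C, so B > C/(n·r) = 0.128/(1·0.0625) = 2.048.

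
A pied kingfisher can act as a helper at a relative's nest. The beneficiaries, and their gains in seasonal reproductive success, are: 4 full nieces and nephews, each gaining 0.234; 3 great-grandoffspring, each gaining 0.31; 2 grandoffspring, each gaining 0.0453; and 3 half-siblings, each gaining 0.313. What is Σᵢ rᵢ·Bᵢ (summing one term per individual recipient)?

r to a full niece or nephew = 1/4 (full aunt/uncle↔niece/nephew: two paths of length 3 through the shared grandparent pair: r = 2·(1/2)^3 = 1/4).
r to a great-grandoffspring = 0.125 (three parent–offspring links: r = (1/2)^3 = 1/8).
r to a grandoffspring = 0.25 (two parent–offspring links: r = (1/2)^2 = 1/4).
r to a half-sibling = 1/4 (half-sibs share one parent — one path of length 2: r = (1/2)^2 = 1/4).
Summing one r·B term per recipient: 4·0.25·0.234 + 3·0.125·0.31 + 2·0.25·0.0453 + 3·0.25·0.313 = 0.60765.

0.60765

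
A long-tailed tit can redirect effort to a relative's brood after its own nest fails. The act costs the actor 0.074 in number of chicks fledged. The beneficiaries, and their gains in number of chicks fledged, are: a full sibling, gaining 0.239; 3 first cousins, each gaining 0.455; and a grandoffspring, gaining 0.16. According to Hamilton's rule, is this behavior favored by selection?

Yes

Hamilton's rule: the trait is favored when the sum of r·B over every recipient exceeds the actor's cost C.
r to a full sibling = 0.5 (full sibs share both parents — two paths of length 2: r = 2·(1/2)^2 = 1/2).
r to a first cousin = 1/8 (first cousins share one grandparent pair — two paths of length 4: r = 2·(1/2)^4 = 1/8).
r to a grandoffspring = 1/4 (two parent–offspring links: r = (1/2)^2 = 1/4).
Summing one r·B term per recipient: 1·0.5·0.239 + 3·0.125·0.455 + 1·0.25·0.16 = 0.330125.
0.330125 > 0.074: the indirect benefit exceeds the cost.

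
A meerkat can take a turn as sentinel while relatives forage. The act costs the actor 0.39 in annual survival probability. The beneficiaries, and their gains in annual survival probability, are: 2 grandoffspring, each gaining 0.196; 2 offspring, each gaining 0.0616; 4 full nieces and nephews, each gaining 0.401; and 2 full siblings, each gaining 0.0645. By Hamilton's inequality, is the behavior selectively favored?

Hamilton's rule: the trait is favored when the sum of r·B over every recipient exceeds the actor's cost C.
r to a grandoffspring = 0.25 (two parent–offspring links: r = (1/2)^2 = 1/4).
r to an offspring = 0.5 (one parent–offspring link: r = (1/2)^1 = 1/2).
r to a full niece or nephew = 1/4 (full aunt/uncle↔niece/nephew: two paths of length 3 through the shared grandparent pair: r = 2·(1/2)^3 = 1/4).
r to a full sibling = 0.5 (full sibs share both parents — two paths of length 2: r = 2·(1/2)^2 = 1/2).
Summing one r·B term per recipient: 2·0.25·0.196 + 2·0.5·0.0616 + 4·0.25·0.401 + 2·0.5·0.0645 = 0.6251.
0.6251 > 0.39: the indirect benefit exceeds the cost.

Yes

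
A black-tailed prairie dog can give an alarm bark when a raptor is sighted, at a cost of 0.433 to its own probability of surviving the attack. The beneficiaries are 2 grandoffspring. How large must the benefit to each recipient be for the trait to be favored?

0.866

r to a grandoffspring = 1/4 (two parent–offspring links: r = (1/2)^2 = 1/4).
Hamilton's rule with n recipients of equal r: n·r·B > C, so B > C/(n·r) = 0.433/(2·0.25) = 0.866.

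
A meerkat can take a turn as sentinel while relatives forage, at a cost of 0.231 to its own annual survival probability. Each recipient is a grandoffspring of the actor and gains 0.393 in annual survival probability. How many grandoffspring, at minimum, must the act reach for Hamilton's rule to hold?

3

r to a grandoffspring = 1/4 (two parent–offspring links: r = (1/2)^2 = 1/4).
Hamilton's rule: n·r·B > C  ⇒  n > C/(r·B) = 0.231/(0.25·0.393) = 2.351.
The smallest integer exceeding 2.351 is 3.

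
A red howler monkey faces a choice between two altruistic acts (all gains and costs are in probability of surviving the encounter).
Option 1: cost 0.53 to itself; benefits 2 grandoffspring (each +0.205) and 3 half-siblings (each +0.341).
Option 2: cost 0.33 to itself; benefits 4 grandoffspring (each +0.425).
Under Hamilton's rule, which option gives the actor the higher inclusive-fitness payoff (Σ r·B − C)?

Option 1: r to a grandoffspring = 0.25.
Option 1: r to a half-sibling = 0.25.
Option 1: Σ r·B − C = (2·0.25·0.205 + 3·0.25·0.341) − 0.53 = -0.17175.
Option 2: r to a grandoffspring = 0.25.
Option 2: Σ r·B − C = (4·0.25·0.425) − 0.33 = 0.095.
Option 2 has the higher net inclusive-fitness payoff.

Option 2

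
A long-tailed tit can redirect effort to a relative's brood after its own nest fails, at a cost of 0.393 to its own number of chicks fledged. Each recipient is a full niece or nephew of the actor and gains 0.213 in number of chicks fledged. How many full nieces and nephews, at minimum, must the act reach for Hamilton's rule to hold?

8

r to a full niece or nephew = 1/4 (full aunt/uncle↔niece/nephew: two paths of length 3 through the shared grandparent pair: r = 2·(1/2)^3 = 1/4).
Hamilton's rule: n·r·B > C  ⇒  n > C/(r·B) = 0.393/(0.25·0.213) = 7.38.
The smallest integer exceeding 7.38 is 8.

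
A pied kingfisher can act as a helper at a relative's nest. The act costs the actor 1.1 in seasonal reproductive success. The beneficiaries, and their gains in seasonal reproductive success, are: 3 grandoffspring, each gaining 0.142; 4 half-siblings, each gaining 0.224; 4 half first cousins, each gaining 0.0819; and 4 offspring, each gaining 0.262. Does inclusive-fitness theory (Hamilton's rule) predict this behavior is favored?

Hamilton's rule: the trait is favored when the sum of r·B over every recipient exceeds the actor's cost C.
r to a grandoffspring = 1/4 (two parent–offspring links: r = (1/2)^2 = 1/4).
r to a half-sibling = 1/4 (half-sibs share one parent — one path of length 2: r = (1/2)^2 = 1/4).
r to a half first cousin = 0.0625 (half first cousins share one grandparent — one path of length 4: r = (1/2)^4 = 1/16).
r to an offspring = 0.5 (one parent–offspring link: r = (1/2)^1 = 1/2).
Summing one r·B term per recipient: 3·0.25·0.142 + 4·0.25·0.224 + 4·0.0625·0.0819 + 4·0.5·0.262 = 0.874975.
0.874975 < 1.1: the indirect benefit is less than the cost.

No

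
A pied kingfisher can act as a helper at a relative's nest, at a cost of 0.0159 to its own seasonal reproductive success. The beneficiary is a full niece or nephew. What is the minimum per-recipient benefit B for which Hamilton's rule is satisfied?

0.0636

r to a full niece or nephew = 0.25 (full aunt/uncle↔niece/nephew: two paths of length 3 through the shared grandparent pair: r = 2·(1/2)^3 = 1/4).
Hamilton's rule with n recipients of equal r: n·r·B > C, so B > C/(n·r) = 0.0159/(1·0.25) = 0.0636.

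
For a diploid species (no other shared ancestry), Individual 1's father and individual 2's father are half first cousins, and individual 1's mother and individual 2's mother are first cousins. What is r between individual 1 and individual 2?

With two independent routes of shared ancestry, r is the sum of the two contributions.
Individual 1 and individual 2 are related in two ways: half second cousins through their fathers (r = 1/64) and second cousins through their mothers (r = 1/32).
r = 1/64 + 1/32 = 3/64 = 0.046875.

0.046875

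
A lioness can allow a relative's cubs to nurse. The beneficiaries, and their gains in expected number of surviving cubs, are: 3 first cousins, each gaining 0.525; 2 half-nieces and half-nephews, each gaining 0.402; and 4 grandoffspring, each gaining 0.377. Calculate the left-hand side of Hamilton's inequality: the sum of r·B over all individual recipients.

0.674375

r to a first cousin = 1/8 (first cousins share one grandparent pair — two paths of length 4: r = 2·(1/2)^4 = 1/8).
r to a half-niece or half-nephew = 1/8 (half-aunt/uncle↔niece/nephew: one path of length 3: r = (1/2)^3 = 1/8).
r to a grandoffspring = 1/4 (two parent–offspring links: r = (1/2)^2 = 1/4).
Summing one r·B term per recipient: 3·0.125·0.525 + 2·0.125·0.402 + 4·0.25·0.377 = 0.674375.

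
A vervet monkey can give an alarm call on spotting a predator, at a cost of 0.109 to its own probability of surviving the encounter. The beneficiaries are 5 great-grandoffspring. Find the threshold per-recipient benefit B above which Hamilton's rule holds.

0.1744

r to a great-grandoffspring = 0.125 (three parent–offspring links: r = (1/2)^3 = 1/8).
Hamilton's rule with n recipients of equal r: n·r·B > C, so B > C/(n·r) = 0.109/(5·0.125) = 0.1744.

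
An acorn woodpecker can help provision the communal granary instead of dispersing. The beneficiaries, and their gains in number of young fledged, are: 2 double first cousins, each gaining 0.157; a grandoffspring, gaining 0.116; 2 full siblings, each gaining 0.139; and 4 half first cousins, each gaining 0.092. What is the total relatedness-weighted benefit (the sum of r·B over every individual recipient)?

0.2695

r to a double first cousin = 0.25 (double first cousins share both grandparent pairs — four paths of length 4: r = 4·(1/2)^4 = 1/4).
r to a grandoffspring = 0.25 (two parent–offspring links: r = (1/2)^2 = 1/4).
r to a full sibling = 0.5 (full sibs share both parents — two paths of length 2: r = 2·(1/2)^2 = 1/2).
r to a half first cousin = 1/16 (half first cousins share one grandparent — one path of length 4: r = (1/2)^4 = 1/16).
Summing one r·B term per recipient: 2·0.25·0.157 + 1·0.25·0.116 + 2·0.5·0.139 + 4·0.0625·0.092 = 0.2695.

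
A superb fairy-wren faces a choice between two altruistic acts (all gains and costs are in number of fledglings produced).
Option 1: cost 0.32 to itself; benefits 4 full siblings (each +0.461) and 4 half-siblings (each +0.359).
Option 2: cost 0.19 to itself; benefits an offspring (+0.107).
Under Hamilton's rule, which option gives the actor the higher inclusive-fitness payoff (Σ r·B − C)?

Option 1: r to a full sibling = 0.5.
Option 1: r to a half-sibling = 0.25.
Option 1: Σ r·B − C = (4·0.5·0.461 + 4·0.25·0.359) − 0.32 = 0.961.
Option 2: r to an offspring = 0.5.
Option 2: Σ r·B − C = (1·0.5·0.107) − 0.19 = -0.1365.
Option 1 has the higher net inclusive-fitness payoff.

Option 1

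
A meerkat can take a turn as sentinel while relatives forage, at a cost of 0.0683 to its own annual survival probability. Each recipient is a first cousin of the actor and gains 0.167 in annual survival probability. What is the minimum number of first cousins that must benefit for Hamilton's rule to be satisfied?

r to a first cousin = 0.125 (first cousins share one grandparent pair — two paths of length 4: r = 2·(1/2)^4 = 1/8).
Hamilton's rule: n·r·B > C  ⇒  n > C/(r·B) = 0.0683/(0.125·0.167) = 3.272.
The smallest integer exceeding 3.272 is 4.

4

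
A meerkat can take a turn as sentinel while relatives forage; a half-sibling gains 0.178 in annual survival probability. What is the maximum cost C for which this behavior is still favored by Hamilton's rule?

0.0445

r to a half-sibling = 1/4 (half-sibs share one parent — one path of length 2: r = (1/2)^2 = 1/4).
Hamilton's rule: n·r·B > C, so the trait is favored while C < n·r·B = 1·0.25·0.178 = 0.0445.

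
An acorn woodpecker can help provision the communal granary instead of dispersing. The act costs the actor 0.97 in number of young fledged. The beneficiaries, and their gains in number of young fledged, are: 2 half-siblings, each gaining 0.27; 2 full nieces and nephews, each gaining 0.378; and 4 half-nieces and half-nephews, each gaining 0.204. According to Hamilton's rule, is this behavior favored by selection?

Hamilton's rule: the trait is favored when the sum of r·B over every recipient exceeds the actor's cost C.
r to a half-sibling = 1/4 (half-sibs share one parent — one path of length 2: r = (1/2)^2 = 1/4).
r to a full niece or nephew = 1/4 (full aunt/uncle↔niece/nephew: two paths of length 3 through the shared grandparent pair: r = 2·(1/2)^3 = 1/4).
r to a half-niece or half-nephew = 0.125 (half-aunt/uncle↔niece/nephew: one path of length 3: r = (1/2)^3 = 1/8).
Summing one r·B term per recipient: 2·0.25·0.27 + 2·0.25·0.378 + 4·0.125·0.204 = 0.426.
0.426 < 0.97: the indirect benefit is less than the cost.

No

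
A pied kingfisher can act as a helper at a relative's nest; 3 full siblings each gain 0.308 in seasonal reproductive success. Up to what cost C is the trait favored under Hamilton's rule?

0.462

r to a full sibling = 1/2 (full sibs share both parents — two paths of length 2: r = 2·(1/2)^2 = 1/2).
Hamilton's rule: n·r·B > C, so the trait is favored while C < n·r·B = 3·0.5·0.308 = 0.462.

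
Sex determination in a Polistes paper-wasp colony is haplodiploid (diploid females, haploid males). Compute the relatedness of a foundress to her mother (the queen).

0.5

One meiotic link between diploid queen and diploid daughter: r = 1/2.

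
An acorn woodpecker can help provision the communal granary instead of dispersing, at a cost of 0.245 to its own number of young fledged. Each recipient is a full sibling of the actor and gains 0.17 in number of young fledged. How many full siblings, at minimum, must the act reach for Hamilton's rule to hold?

r to a full sibling = 1/2 (full sibs share both parents — two paths of length 2: r = 2·(1/2)^2 = 1/2).
Hamilton's rule: n·r·B > C  ⇒  n > C/(r·B) = 0.245/(0.5·0.17) = 2.882.
The smallest integer exceeding 2.882 is 3.

3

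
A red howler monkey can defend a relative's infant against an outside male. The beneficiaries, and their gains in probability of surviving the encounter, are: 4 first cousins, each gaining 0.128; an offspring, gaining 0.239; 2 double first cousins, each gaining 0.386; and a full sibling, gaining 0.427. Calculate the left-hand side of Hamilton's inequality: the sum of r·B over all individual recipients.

r to a first cousin = 1/8 (first cousins share one grandparent pair — two paths of length 4: r = 2·(1/2)^4 = 1/8).
r to an offspring = 1/2 (one parent–offspring link: r = (1/2)^1 = 1/2).
r to a double first cousin = 0.25 (double first cousins share both grandparent pairs — four paths of length 4: r = 4·(1/2)^4 = 1/4).
r to a full sibling = 0.5 (full sibs share both parents — two paths of length 2: r = 2·(1/2)^2 = 1/2).
Summing one r·B term per recipient: 4·0.125·0.128 + 1·0.5·0.239 + 2·0.25·0.386 + 1·0.5·0.427 = 0.59.

0.59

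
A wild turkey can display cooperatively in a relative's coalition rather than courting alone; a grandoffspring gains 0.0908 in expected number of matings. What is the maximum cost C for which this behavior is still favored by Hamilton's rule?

r to a grandoffspring = 1/4 (two parent–offspring links: r = (1/2)^2 = 1/4).
Hamilton's rule: n·r·B > C, so the trait is favored while C < n·r·B = 1·0.25·0.0908 = 0.0227.

0.0227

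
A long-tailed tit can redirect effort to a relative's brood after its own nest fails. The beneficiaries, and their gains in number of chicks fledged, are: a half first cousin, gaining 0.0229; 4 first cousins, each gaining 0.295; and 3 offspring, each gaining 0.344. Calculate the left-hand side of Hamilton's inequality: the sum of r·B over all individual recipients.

0.66493125

r to a half first cousin = 0.0625 (half first cousins share one grandparent — one path of length 4: r = (1/2)^4 = 1/16).
r to a first cousin = 1/8 (first cousins share one grandparent pair — two paths of length 4: r = 2·(1/2)^4 = 1/8).
r to an offspring = 0.5 (one parent–offspring link: r = (1/2)^1 = 1/2).
Summing one r·B term per recipient: 1·0.0625·0.0229 + 4·0.125·0.295 + 3·0.5·0.344 = 0.66493125.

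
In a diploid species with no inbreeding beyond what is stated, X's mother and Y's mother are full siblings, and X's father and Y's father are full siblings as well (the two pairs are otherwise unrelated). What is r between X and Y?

Independent pedigree routes through distinct common ancestors add.
X and Y are related in two ways: first cousins through their mothers (r = 1/8) and first cousins through their fathers (r = 1/8) — i.e. double first cousins.
r = 1/8 + 1/8 = 0.25.

0.25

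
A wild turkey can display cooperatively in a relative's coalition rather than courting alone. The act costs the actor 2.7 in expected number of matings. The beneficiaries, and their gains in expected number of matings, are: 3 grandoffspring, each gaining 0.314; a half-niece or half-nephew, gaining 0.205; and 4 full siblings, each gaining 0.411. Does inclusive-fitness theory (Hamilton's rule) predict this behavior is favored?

Hamilton's rule: the trait is favored when the sum of r·B over every recipient exceeds the actor's cost C.
r to a grandoffspring = 0.25 (two parent–offspring links: r = (1/2)^2 = 1/4).
r to a half-niece or half-nephew = 0.125 (half-aunt/uncle↔niece/nephew: one path of length 3: r = (1/2)^3 = 1/8).
r to a full sibling = 1/2 (full sibs share both parents — two paths of length 2: r = 2·(1/2)^2 = 1/2).
Summing one r·B term per recipient: 3·0.25·0.314 + 1·0.125·0.205 + 4·0.5·0.411 = 1.083125.
1.083125 < 2.7: the indirect benefit is less than the cost.

No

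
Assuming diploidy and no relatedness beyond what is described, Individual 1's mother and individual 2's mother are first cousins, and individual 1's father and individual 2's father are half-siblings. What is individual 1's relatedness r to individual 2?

0.09375

Wright's path rule: contributions from independent ancestry routes add.
Individual 1 and individual 2 are related in two ways: second cousins through their mothers (r = 1/32) and half first cousins through their fathers (r = 1/16).
r = 1/32 + 1/16 = 0.09375.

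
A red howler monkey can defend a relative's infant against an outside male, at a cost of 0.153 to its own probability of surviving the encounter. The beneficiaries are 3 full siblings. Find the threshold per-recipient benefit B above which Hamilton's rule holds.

0.102

r to a full sibling = 1/2 (full sibs share both parents — two paths of length 2: r = 2·(1/2)^2 = 1/2).
Hamilton's rule with n recipients of equal r: n·r·B > C, so B > C/(n·r) = 0.153/(3·0.5) = 0.102.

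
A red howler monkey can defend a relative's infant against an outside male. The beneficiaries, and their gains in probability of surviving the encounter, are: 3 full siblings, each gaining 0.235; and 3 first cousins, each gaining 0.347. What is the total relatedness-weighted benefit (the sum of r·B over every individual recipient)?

r to a full sibling = 0.5 (full sibs share both parents — two paths of length 2: r = 2·(1/2)^2 = 1/2).
r to a first cousin = 1/8 (first cousins share one grandparent pair — two paths of length 4: r = 2·(1/2)^4 = 1/8).
Summing one r·B term per recipient: 3·0.5·0.235 + 3·0.125·0.347 = 0.482625.

0.482625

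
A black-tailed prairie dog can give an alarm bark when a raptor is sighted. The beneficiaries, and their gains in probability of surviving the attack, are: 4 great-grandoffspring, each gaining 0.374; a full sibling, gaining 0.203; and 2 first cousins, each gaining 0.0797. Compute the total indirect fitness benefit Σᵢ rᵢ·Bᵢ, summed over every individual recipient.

0.308425

r to a great-grandoffspring = 1/8 (three parent–offspring links: r = (1/2)^3 = 1/8).
r to a full sibling = 1/2 (full sibs share both parents — two paths of length 2: r = 2·(1/2)^2 = 1/2).
r to a first cousin = 0.125 (first cousins share one grandparent pair — two paths of length 4: r = 2·(1/2)^4 = 1/8).
Summing one r·B term per recipient: 4·0.125·0.374 + 1·0.5·0.203 + 2·0.125·0.0797 = 0.308425.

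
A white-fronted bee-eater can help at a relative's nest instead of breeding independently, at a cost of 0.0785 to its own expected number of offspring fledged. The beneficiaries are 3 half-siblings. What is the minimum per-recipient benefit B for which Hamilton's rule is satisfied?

r to a half-sibling = 0.25 (half-sibs share one parent — one path of length 2: r = (1/2)^2 = 1/4).
Hamilton's rule with n recipients of equal r: n·r·B > C, so B > C/(n·r) = 0.0785/(3·0.25) = 0.1047.

0.1047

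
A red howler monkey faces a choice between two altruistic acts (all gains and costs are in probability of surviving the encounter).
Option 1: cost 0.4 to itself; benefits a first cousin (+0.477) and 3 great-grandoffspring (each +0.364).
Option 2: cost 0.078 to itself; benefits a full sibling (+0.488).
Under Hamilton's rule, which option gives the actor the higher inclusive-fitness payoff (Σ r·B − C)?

Option 1: r to a first cousin = 0.125.
Option 1: r to a great-grandoffspring = 0.125.
Option 1: Σ r·B − C = (1·0.125·0.477 + 3·0.125·0.364) − 0.4 = -0.203875.
Option 2: r to a full sibling = 0.5.
Option 2: Σ r·B − C = (1·0.5·0.488) − 0.078 = 0.166.
Option 2 has the higher net inclusive-fitness payoff.

Option 2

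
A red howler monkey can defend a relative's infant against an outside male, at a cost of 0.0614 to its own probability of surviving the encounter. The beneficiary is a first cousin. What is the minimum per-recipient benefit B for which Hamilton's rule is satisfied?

r to a first cousin = 0.125 (first cousins share one grandparent pair — two paths of length 4: r = 2·(1/2)^4 = 1/8).
Hamilton's rule with n recipients of equal r: n·r·B > C, so B > C/(n·r) = 0.0614/(1·0.125) = 0.4912.

0.4912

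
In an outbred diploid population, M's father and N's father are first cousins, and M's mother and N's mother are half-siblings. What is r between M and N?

0.09375

Relatedness sums over independent paths through distinct common ancestors.
M and N are related in two ways: second cousins through their fathers (r = 1/32) and half first cousins through their mothers (r = 1/16).
r = 1/32 + 1/16 = 0.09375.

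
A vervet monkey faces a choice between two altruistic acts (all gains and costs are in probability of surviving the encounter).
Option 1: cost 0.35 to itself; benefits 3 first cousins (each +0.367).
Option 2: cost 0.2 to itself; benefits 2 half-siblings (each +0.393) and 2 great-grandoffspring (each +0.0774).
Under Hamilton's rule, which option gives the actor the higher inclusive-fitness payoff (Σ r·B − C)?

Option 2

Option 1: r to a first cousin = 0.125.
Option 1: Σ r·B − C = (3·0.125·0.367) − 0.35 = -0.212375.
Option 2: r to a half-sibling = 0.25.
Option 2: r to a great-grandoffspring = 0.125.
Option 2: Σ r·B − C = (2·0.25·0.393 + 2·0.125·0.0774) − 0.2 = 0.01585.
Option 2 has the higher net inclusive-fitness payoff.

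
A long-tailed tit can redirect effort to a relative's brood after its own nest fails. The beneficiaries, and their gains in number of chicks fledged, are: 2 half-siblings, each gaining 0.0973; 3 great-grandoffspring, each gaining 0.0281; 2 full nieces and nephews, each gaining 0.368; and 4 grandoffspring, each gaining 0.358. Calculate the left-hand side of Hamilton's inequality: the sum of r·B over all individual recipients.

0.6011875

r to a half-sibling = 0.25 (half-sibs share one parent — one path of length 2: r = (1/2)^2 = 1/4).
r to a great-grandoffspring = 1/8 (three parent–offspring links: r = (1/2)^3 = 1/8).
r to a full niece or nephew = 1/4 (full aunt/uncle↔niece/nephew: two paths of length 3 through the shared grandparent pair: r = 2·(1/2)^3 = 1/4).
r to a grandoffspring = 0.25 (two parent–offspring links: r = (1/2)^2 = 1/4).
Summing one r·B term per recipient: 2·0.25·0.0973 + 3·0.125·0.0281 + 2·0.25·0.368 + 4·0.25·0.358 = 0.6011875.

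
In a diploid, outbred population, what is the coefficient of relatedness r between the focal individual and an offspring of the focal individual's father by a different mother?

Each parent–offspring link contributes a factor of 1/2, and independent paths through distinct common ancestors add.
Half-sibs share one parent — one path of length 2: r = (1/2)^2 = 1/4.

0.25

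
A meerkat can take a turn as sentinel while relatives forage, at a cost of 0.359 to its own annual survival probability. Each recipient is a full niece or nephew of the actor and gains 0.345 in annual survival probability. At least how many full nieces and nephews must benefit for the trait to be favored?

r to a full niece or nephew = 1/4 (full aunt/uncle↔niece/nephew: two paths of length 3 through the shared grandparent pair: r = 2·(1/2)^3 = 1/4).
Hamilton's rule: n·r·B > C  ⇒  n > C/(r·B) = 0.359/(0.25·0.345) = 4.162.
The smallest integer exceeding 4.162 is 5.

5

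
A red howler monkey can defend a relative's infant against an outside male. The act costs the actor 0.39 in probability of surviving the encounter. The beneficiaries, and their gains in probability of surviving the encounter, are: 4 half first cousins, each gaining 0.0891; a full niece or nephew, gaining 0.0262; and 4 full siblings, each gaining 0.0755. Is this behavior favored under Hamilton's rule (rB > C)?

No

Hamilton's rule: the trait is favored when the sum of r·B over every recipient exceeds the actor's cost C.
r to a half first cousin = 1/16 (half first cousins share one grandparent — one path of length 4: r = (1/2)^4 = 1/16).
r to a full niece or nephew = 1/4 (full aunt/uncle↔niece/nephew: two paths of length 3 through the shared grandparent pair: r = 2·(1/2)^3 = 1/4).
r to a full sibling = 0.5 (full sibs share both parents — two paths of length 2: r = 2·(1/2)^2 = 1/2).
Summing one r·B term per recipient: 4·0.0625·0.0891 + 1·0.25·0.0262 + 4·0.5·0.0755 = 0.179825.
0.179825 < 0.39: the indirect benefit is less than the cost.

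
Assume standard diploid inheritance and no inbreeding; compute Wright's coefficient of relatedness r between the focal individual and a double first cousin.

0.25

Double first cousins share both grandparent pairs — four paths of length 4: r = 4·(1/2)^4 = 1/4.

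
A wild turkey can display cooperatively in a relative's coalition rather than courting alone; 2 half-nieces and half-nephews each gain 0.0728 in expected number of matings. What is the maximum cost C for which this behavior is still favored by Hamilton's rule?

0.0182

r to a half-niece or half-nephew = 1/8 (half-aunt/uncle↔niece/nephew: one path of length 3: r = (1/2)^3 = 1/8).
Hamilton's rule: n·r·B > C, so the trait is favored while C < n·r·B = 2·0.125·0.0728 = 0.0182.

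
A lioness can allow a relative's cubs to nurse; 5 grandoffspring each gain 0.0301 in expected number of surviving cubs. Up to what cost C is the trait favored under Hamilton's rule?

r to a grandoffspring = 1/4 (two parent–offspring links: r = (1/2)^2 = 1/4).
Hamilton's rule: n·r·B > C, so the trait is favored while C < n·r·B = 5·0.25·0.0301 = 0.037625.

0.037625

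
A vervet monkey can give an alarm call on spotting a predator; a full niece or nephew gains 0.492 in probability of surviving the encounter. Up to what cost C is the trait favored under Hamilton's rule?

r to a full niece or nephew = 1/4 (full aunt/uncle↔niece/nephew: two paths of length 3 through the shared grandparent pair: r = 2·(1/2)^3 = 1/4).
Hamilton's rule: n·r·B > C, so the trait is favored while C < n·r·B = 1·0.25·0.492 = 0.123.

0.123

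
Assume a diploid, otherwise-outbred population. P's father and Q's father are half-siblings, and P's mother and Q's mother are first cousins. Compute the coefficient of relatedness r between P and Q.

0.09375

Relatedness sums over independent paths through distinct common ancestors.
P and Q are related in two ways: half first cousins through their fathers (r = 1/16) and second cousins through their mothers (r = 1/32).
r = 1/16 + 1/32 = 3/32 = 0.09375.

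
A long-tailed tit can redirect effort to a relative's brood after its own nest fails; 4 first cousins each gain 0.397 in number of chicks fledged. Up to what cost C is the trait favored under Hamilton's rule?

0.1985

r to a first cousin = 0.125 (first cousins share one grandparent pair — two paths of length 4: r = 2·(1/2)^4 = 1/8).
Hamilton's rule: n·r·B > C, so the trait is favored while C < n·r·B = 4·0.125·0.397 = 0.1985.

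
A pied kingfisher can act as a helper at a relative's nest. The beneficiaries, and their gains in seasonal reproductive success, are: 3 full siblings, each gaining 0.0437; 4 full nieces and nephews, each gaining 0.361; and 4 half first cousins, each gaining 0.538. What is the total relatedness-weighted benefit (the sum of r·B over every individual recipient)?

r to a full sibling = 1/2 (full sibs share both parents — two paths of length 2: r = 2·(1/2)^2 = 1/2).
r to a full niece or nephew = 1/4 (full aunt/uncle↔niece/nephew: two paths of length 3 through the shared grandparent pair: r = 2·(1/2)^3 = 1/4).
r to a half first cousin = 0.0625 (half first cousins share one grandparent — one path of length 4: r = (1/2)^4 = 1/16).
Summing one r·B term per recipient: 3·0.5·0.0437 + 4·0.25·0.361 + 4·0.0625·0.538 = 0.56105.

0.56105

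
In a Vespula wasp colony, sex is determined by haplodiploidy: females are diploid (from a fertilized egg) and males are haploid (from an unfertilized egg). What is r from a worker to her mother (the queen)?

0.5

One meiotic link between diploid queen and diploid daughter: r = 1/2.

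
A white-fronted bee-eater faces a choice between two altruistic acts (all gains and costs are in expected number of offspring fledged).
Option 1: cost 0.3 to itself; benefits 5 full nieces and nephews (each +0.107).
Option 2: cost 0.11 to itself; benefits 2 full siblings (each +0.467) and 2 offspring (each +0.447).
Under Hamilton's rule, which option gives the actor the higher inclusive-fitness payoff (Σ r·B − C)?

Option 1: r to a full niece or nephew = 0.25.
Option 1: Σ r·B − C = (5·0.25·0.107) − 0.3 = -0.16625.
Option 2: r to a full sibling = 0.5.
Option 2: r to an offspring = 0.5.
Option 2: Σ r·B − C = (2·0.5·0.467 + 2·0.5·0.447) − 0.11 = 0.804.
Option 2 has the higher net inclusive-fitness payoff.

Option 2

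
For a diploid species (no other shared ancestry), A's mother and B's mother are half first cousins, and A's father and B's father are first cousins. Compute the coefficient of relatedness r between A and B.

0.046875

Wright's path rule: contributions from independent ancestry routes add.
A and B are related in two ways: half second cousins through their mothers (r = 1/64) and second cousins through their fathers (r = 1/32).
r = 1/64 + 1/32 = 3/64 = 0.046875.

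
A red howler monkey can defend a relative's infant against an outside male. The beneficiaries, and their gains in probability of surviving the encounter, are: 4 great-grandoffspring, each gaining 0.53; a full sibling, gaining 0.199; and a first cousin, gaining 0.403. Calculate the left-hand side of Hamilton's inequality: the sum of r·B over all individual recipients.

r to a great-grandoffspring = 0.125 (three parent–offspring links: r = (1/2)^3 = 1/8).
r to a full sibling = 1/2 (full sibs share both parents — two paths of length 2: r = 2·(1/2)^2 = 1/2).
r to a first cousin = 1/8 (first cousins share one grandparent pair — two paths of length 4: r = 2·(1/2)^4 = 1/8).
Summing one r·B term per recipient: 4·0.125·0.53 + 1·0.5·0.199 + 1·0.125·0.403 = 0.414875.

0.414875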